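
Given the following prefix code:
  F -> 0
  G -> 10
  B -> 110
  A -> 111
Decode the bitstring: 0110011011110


Decoding step by step:
Bits 0 -> F
Bits 110 -> B
Bits 0 -> F
Bits 110 -> B
Bits 111 -> A
Bits 10 -> G


Decoded message: FBFBAG


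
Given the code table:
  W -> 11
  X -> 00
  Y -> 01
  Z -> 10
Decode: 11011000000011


Decoding:
11 -> W
01 -> Y
10 -> Z
00 -> X
00 -> X
00 -> X
11 -> W


Result: WYZXXXW


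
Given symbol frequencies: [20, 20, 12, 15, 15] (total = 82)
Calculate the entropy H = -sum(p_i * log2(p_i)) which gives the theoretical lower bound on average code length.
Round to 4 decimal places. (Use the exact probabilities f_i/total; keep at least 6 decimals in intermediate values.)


Per-symbol terms -p_i * log2(p_i) with p_i = f_i/82:
  p = 20/82 = 0.243902: log2(p) = -2.035624, -p*log2(p) = 0.496494
  p = 20/82 = 0.243902: log2(p) = -2.035624, -p*log2(p) = 0.496494
  p = 12/82 = 0.146341: log2(p) = -2.772590, -p*log2(p) = 0.405745
  p = 15/82 = 0.182927: log2(p) = -2.450661, -p*log2(p) = 0.448292
  p = 15/82 = 0.182927: log2(p) = -2.450661, -p*log2(p) = 0.448292
H = 0.496494 + 0.496494 + 0.405745 + 0.448292 + 0.448292 = 2.295317

H = 2.2953 bits/symbol


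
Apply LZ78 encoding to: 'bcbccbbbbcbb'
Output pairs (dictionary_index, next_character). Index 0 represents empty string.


LZ78 encoding steps:
Dictionary: {0: ''}
Step 1: w='' (idx 0), next='b' -> output (0, 'b'), add 'b' as idx 1
Step 2: w='' (idx 0), next='c' -> output (0, 'c'), add 'c' as idx 2
Step 3: w='b' (idx 1), next='c' -> output (1, 'c'), add 'bc' as idx 3
Step 4: w='c' (idx 2), next='b' -> output (2, 'b'), add 'cb' as idx 4
Step 5: w='b' (idx 1), next='b' -> output (1, 'b'), add 'bb' as idx 5
Step 6: w='bc' (idx 3), next='b' -> output (3, 'b'), add 'bcb' as idx 6
Step 7: w='b' (idx 1), end of input -> output (1, '')


Encoded: [(0, 'b'), (0, 'c'), (1, 'c'), (2, 'b'), (1, 'b'), (3, 'b'), (1, '')]


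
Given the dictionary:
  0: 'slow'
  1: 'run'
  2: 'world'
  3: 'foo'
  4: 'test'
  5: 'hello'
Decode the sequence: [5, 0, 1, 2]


Look up each index in the dictionary:
  5 -> 'hello'
  0 -> 'slow'
  1 -> 'run'
  2 -> 'world'

Decoded: "hello slow run world"


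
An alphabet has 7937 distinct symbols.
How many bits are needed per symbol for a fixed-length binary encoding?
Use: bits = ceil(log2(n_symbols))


log2(7937) = 12.9544
Bracket: 2^12 = 4096 < 7937 <= 2^13 = 8192
So ceil(log2(7937)) = 13

bits = ceil(log2(7937)) = ceil(12.9544) = 13 bits


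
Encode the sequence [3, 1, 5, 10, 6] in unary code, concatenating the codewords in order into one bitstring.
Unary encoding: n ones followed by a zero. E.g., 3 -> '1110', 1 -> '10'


Encode each number as n ones followed by a terminating 0:
  3 -> 1110 (4 bits)
  1 -> 10 (2 bits)
  5 -> 111110 (6 bits)
  10 -> 11111111110 (11 bits)
  6 -> 1111110 (7 bits)
Total length = 4 + 2 + 6 + 11 + 7 = 30 bits.

Unary([3, 1, 5, 10, 6]) = 111010111110111111111101111110 (30 bits)


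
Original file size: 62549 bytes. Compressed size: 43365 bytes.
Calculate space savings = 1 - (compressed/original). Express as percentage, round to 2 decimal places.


ratio = compressed/original = 43365/62549 = 0.693296
savings = 1 - ratio = 1 - 0.693296 = 0.306704
as a percentage: 0.306704 * 100 = 30.67%

Space savings = 1 - 43365/62549 = 30.67%


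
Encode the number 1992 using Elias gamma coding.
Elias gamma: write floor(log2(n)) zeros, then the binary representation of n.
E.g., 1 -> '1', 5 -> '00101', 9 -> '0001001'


num_bits = floor(log2(1992)) + 1 = 11
leading_zeros = num_bits - 1 = 10
binary(1992) = 11111001000

Elias gamma(1992) = '0000000000' + '11111001000' = 000000000011111001000 (21 bits)


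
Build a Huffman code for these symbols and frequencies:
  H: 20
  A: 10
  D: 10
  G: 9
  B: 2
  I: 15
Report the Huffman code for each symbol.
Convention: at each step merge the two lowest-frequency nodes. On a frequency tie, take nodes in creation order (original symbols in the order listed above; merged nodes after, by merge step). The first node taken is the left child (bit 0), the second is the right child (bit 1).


Huffman tree construction:
Step 1: Merge B(2) + G(9) = 11
Step 2: Merge A(10) + D(10) = 20
Step 3: Merge (B+G)(11) + I(15) = 26
Step 4: Merge H(20) + (A+D)(20) = 40
Step 5: Merge ((B+G)+I)(26) + (H+(A+D))(40) = 66
Read each symbol's code off the tree from the root (left child = 0, right child = 1).

Codes:
  H: 10 (length 2)
  A: 110 (length 3)
  D: 111 (length 3)
  G: 001 (length 3)
  B: 000 (length 3)
  I: 01 (length 2)
Average code length: 163/66 = 2.4697 bits/symbol


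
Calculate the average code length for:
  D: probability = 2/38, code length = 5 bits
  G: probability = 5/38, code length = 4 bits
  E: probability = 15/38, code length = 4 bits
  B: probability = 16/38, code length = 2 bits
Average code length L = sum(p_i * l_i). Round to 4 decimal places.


Weighted contributions p_i * l_i:
  D: (2/38) * 5 = 10/38
  G: (5/38) * 4 = 20/38
  E: (15/38) * 4 = 60/38
  B: (16/38) * 2 = 32/38
Sum = (10 + 20 + 60 + 32)/38 = 122/38

L = 122/38 = 3.2105 bits/symbol


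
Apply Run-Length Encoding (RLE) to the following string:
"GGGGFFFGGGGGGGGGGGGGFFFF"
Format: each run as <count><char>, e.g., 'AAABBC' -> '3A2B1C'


Scanning runs left to right:
  i=0: run of 'G' x 4 -> '4G'
  i=4: run of 'F' x 3 -> '3F'
  i=7: run of 'G' x 13 -> '13G'
  i=20: run of 'F' x 4 -> '4F'

RLE = 4G3F13G4F


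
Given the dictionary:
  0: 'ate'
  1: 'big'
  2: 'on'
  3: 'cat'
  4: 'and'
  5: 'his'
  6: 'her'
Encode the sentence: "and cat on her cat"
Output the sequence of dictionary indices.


Look up each word in the dictionary:
  'and' -> 4
  'cat' -> 3
  'on' -> 2
  'her' -> 6
  'cat' -> 3

Encoded: [4, 3, 2, 6, 3]


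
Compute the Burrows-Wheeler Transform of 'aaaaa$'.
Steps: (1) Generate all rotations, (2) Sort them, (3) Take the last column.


Rotations (sorted):
  0: $aaaaa -> last char: a
  1: a$aaaa -> last char: a
  2: aa$aaa -> last char: a
  3: aaa$aa -> last char: a
  4: aaaa$a -> last char: a
  5: aaaaa$ -> last char: $


BWT = aaaaa$


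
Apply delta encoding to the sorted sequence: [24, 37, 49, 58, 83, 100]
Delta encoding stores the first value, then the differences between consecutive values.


First value: 24
Deltas:
  37 - 24 = 13
  49 - 37 = 12
  58 - 49 = 9
  83 - 58 = 25
  100 - 83 = 17


Delta encoded: [24, 13, 12, 9, 25, 17]


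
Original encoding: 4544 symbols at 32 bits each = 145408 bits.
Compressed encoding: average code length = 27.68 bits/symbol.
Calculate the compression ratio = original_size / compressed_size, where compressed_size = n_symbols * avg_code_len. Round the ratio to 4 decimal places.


original_size = n_symbols * orig_bits = 4544 * 32 = 145408 bits
compressed_size = n_symbols * avg_code_len = 4544 * 27.68 = 125777.92 bits
ratio = original_size / compressed_size = 145408 / 125777.92 = 1.1561

Compression ratio = 1.1561


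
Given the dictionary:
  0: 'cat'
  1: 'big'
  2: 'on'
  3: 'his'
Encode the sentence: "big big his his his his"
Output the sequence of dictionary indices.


Look up each word in the dictionary:
  'big' -> 1
  'big' -> 1
  'his' -> 3
  'his' -> 3
  'his' -> 3
  'his' -> 3

Encoded: [1, 1, 3, 3, 3, 3]


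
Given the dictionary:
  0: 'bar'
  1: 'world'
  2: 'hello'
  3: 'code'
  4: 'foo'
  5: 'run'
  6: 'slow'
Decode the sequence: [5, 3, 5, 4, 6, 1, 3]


Look up each index in the dictionary:
  5 -> 'run'
  3 -> 'code'
  5 -> 'run'
  4 -> 'foo'
  6 -> 'slow'
  1 -> 'world'
  3 -> 'code'

Decoded: "run code run foo slow world code"


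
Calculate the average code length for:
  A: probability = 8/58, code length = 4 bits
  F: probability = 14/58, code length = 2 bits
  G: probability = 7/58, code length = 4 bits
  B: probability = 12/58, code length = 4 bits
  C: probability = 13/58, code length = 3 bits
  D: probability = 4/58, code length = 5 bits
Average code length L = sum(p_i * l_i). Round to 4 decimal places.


Weighted contributions p_i * l_i:
  A: (8/58) * 4 = 32/58
  F: (14/58) * 2 = 28/58
  G: (7/58) * 4 = 28/58
  B: (12/58) * 4 = 48/58
  C: (13/58) * 3 = 39/58
  D: (4/58) * 5 = 20/58
Sum = (32 + 28 + 28 + 48 + 39 + 20)/58 = 195/58

L = 195/58 = 3.3621 bits/symbol


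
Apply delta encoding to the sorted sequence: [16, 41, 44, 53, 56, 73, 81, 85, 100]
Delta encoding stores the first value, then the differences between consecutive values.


First value: 16
Deltas:
  41 - 16 = 25
  44 - 41 = 3
  53 - 44 = 9
  56 - 53 = 3
  73 - 56 = 17
  81 - 73 = 8
  85 - 81 = 4
  100 - 85 = 15


Delta encoded: [16, 25, 3, 9, 3, 17, 8, 4, 15]


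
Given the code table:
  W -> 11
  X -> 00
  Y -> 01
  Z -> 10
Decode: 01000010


Decoding:
01 -> Y
00 -> X
00 -> X
10 -> Z


Result: YXXZ


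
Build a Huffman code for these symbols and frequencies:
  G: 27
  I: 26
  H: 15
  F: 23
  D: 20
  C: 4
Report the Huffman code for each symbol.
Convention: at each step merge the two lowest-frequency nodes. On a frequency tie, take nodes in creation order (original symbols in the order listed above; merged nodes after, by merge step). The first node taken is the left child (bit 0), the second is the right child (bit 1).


Huffman tree construction:
Step 1: Merge C(4) + H(15) = 19
Step 2: Merge (C+H)(19) + D(20) = 39
Step 3: Merge F(23) + I(26) = 49
Step 4: Merge G(27) + ((C+H)+D)(39) = 66
Step 5: Merge (F+I)(49) + (G+((C+H)+D))(66) = 115
Read each symbol's code off the tree from the root (left child = 0, right child = 1).

Codes:
  G: 10 (length 2)
  I: 01 (length 2)
  H: 1101 (length 4)
  F: 00 (length 2)
  D: 111 (length 3)
  C: 1100 (length 4)
Average code length: 288/115 = 2.5043 bits/symbol


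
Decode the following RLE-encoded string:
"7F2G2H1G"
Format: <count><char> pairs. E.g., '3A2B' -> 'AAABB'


Expanding each <count><char> pair:
  7F -> 'FFFFFFF'
  2G -> 'GG'
  2H -> 'HH'
  1G -> 'G'

Decoded = FFFFFFFGGHHG


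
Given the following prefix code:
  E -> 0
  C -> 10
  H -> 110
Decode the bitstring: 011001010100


Decoding step by step:
Bits 0 -> E
Bits 110 -> H
Bits 0 -> E
Bits 10 -> C
Bits 10 -> C
Bits 10 -> C
Bits 0 -> E


Decoded message: EHECCCE


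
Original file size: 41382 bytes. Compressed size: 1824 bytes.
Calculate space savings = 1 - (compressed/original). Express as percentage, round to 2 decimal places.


ratio = compressed/original = 1824/41382 = 0.044077
savings = 1 - ratio = 1 - 0.044077 = 0.955923
as a percentage: 0.955923 * 100 = 95.59%

Space savings = 1 - 1824/41382 = 95.59%


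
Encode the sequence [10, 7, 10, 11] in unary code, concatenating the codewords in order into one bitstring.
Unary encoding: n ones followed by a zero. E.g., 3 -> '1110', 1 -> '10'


Encode each number as n ones followed by a terminating 0:
  10 -> 11111111110 (11 bits)
  7 -> 11111110 (8 bits)
  10 -> 11111111110 (11 bits)
  11 -> 111111111110 (12 bits)
Total length = 11 + 8 + 11 + 12 = 42 bits.

Unary([10, 7, 10, 11]) = 111111111101111111011111111110111111111110 (42 bits)


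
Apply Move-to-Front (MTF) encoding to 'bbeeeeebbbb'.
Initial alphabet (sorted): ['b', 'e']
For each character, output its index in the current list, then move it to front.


MTF encoding:
'b': index 0 in ['b', 'e'] -> ['b', 'e']
'b': index 0 in ['b', 'e'] -> ['b', 'e']
'e': index 1 in ['b', 'e'] -> ['e', 'b']
'e': index 0 in ['e', 'b'] -> ['e', 'b']
'e': index 0 in ['e', 'b'] -> ['e', 'b']
'e': index 0 in ['e', 'b'] -> ['e', 'b']
'e': index 0 in ['e', 'b'] -> ['e', 'b']
'b': index 1 in ['e', 'b'] -> ['b', 'e']
'b': index 0 in ['b', 'e'] -> ['b', 'e']
'b': index 0 in ['b', 'e'] -> ['b', 'e']
'b': index 0 in ['b', 'e'] -> ['b', 'e']


Output: [0, 0, 1, 0, 0, 0, 0, 1, 0, 0, 0]


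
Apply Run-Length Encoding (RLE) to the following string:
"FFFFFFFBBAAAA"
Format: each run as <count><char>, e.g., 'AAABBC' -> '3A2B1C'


Scanning runs left to right:
  i=0: run of 'F' x 7 -> '7F'
  i=7: run of 'B' x 2 -> '2B'
  i=9: run of 'A' x 4 -> '4A'

RLE = 7F2B4A


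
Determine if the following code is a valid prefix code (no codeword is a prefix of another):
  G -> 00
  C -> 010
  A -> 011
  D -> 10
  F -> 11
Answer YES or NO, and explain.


Checking each pair (does one codeword prefix another?):
  G='00' vs C='010': no prefix
  G='00' vs A='011': no prefix
  G='00' vs D='10': no prefix
  G='00' vs F='11': no prefix
  C='010' vs G='00': no prefix
  C='010' vs A='011': no prefix
  C='010' vs D='10': no prefix
  C='010' vs F='11': no prefix
  A='011' vs G='00': no prefix
  A='011' vs C='010': no prefix
  A='011' vs D='10': no prefix
  A='011' vs F='11': no prefix
  D='10' vs G='00': no prefix
  D='10' vs C='010': no prefix
  D='10' vs A='011': no prefix
  D='10' vs F='11': no prefix
  F='11' vs G='00': no prefix
  F='11' vs C='010': no prefix
  F='11' vs A='011': no prefix
  F='11' vs D='10': no prefix
No violation found over all pairs.

YES -- this is a valid prefix code. No codeword is a prefix of any other codeword.


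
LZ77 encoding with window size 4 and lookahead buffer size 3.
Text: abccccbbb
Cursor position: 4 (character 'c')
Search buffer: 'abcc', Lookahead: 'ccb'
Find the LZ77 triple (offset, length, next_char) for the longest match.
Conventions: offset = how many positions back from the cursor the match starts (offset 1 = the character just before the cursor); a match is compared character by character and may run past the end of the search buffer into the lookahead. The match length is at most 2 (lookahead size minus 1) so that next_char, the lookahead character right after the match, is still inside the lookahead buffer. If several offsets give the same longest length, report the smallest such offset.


Try each offset into the search buffer:
  offset=1 (pos 3, char 'c'): match length 2
  offset=2 (pos 2, char 'c'): match length 2
  offset=3 (pos 1, char 'b'): match length 0
  offset=4 (pos 0, char 'a'): match length 0
Longest match has length 2, found at offsets 1, 2; take the smallest, offset 1.
next_char = character at position 4 + 2 = 6 -> 'b'

Best match: offset=1, length=2 (matching 'cc' starting at position 3)
LZ77 triple: (1, 2, 'b')


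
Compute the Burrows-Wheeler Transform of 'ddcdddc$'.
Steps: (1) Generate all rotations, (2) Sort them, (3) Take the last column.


Rotations (sorted):
  0: $ddcdddc -> last char: c
  1: c$ddcddd -> last char: d
  2: cdddc$dd -> last char: d
  3: dc$ddcdd -> last char: d
  4: dcdddc$d -> last char: d
  5: ddc$ddcd -> last char: d
  6: ddcdddc$ -> last char: $
  7: dddc$ddc -> last char: c


BWT = cddddd$c


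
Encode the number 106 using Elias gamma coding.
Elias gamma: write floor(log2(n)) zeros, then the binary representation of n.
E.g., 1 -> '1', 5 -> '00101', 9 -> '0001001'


num_bits = floor(log2(106)) + 1 = 7
leading_zeros = num_bits - 1 = 6
binary(106) = 1101010

Elias gamma(106) = '000000' + '1101010' = 0000001101010 (13 bits)


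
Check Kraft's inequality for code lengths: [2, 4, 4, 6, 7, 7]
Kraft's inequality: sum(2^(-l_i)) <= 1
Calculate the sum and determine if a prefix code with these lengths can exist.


Sum = 2^(-2) + 2^(-4) + 2^(-4) + 2^(-6) + 2^(-7) + 2^(-7)
    = 0.25 + 0.0625 + 0.0625 + 0.015625 + 0.0078125 + 0.0078125
    = 52/128 = 0.40625
Since 0.40625 <= 1, Kraft's inequality IS satisfied.
A prefix code with these lengths CAN exist.

Kraft sum = 0.40625. Satisfied.


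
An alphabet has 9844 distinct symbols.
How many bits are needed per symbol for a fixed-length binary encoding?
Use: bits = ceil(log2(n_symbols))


log2(9844) = 13.265
Bracket: 2^13 = 8192 < 9844 <= 2^14 = 16384
So ceil(log2(9844)) = 14

bits = ceil(log2(9844)) = ceil(13.265) = 14 bits


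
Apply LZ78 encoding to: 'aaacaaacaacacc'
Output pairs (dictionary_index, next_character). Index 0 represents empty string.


LZ78 encoding steps:
Dictionary: {0: ''}
Step 1: w='' (idx 0), next='a' -> output (0, 'a'), add 'a' as idx 1
Step 2: w='a' (idx 1), next='a' -> output (1, 'a'), add 'aa' as idx 2
Step 3: w='' (idx 0), next='c' -> output (0, 'c'), add 'c' as idx 3
Step 4: w='aa' (idx 2), next='a' -> output (2, 'a'), add 'aaa' as idx 4
Step 5: w='c' (idx 3), next='a' -> output (3, 'a'), add 'ca' as idx 5
Step 6: w='a' (idx 1), next='c' -> output (1, 'c'), add 'ac' as idx 6
Step 7: w='ac' (idx 6), next='c' -> output (6, 'c'), add 'acc' as idx 7


Encoded: [(0, 'a'), (1, 'a'), (0, 'c'), (2, 'a'), (3, 'a'), (1, 'c'), (6, 'c')]


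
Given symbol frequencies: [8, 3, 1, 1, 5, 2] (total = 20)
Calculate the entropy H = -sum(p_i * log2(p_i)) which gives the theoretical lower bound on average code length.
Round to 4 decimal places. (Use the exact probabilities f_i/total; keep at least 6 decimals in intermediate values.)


Per-symbol terms -p_i * log2(p_i) with p_i = f_i/20:
  p = 8/20 = 0.400000: log2(p) = -1.321928, -p*log2(p) = 0.528771
  p = 3/20 = 0.150000: log2(p) = -2.736966, -p*log2(p) = 0.410545
  p = 1/20 = 0.050000: log2(p) = -4.321928, -p*log2(p) = 0.216096
  p = 1/20 = 0.050000: log2(p) = -4.321928, -p*log2(p) = 0.216096
  p = 5/20 = 0.250000: log2(p) = -2.000000, -p*log2(p) = 0.500000
  p = 2/20 = 0.100000: log2(p) = -3.321928, -p*log2(p) = 0.332193
H = 0.528771 + 0.410545 + 0.216096 + 0.216096 + 0.500000 + 0.332193 = 2.203701

H = 2.2037 bits/symbol


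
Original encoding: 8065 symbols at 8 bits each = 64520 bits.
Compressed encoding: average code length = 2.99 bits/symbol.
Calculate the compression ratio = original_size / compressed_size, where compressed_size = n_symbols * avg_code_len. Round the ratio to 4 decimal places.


original_size = n_symbols * orig_bits = 8065 * 8 = 64520 bits
compressed_size = n_symbols * avg_code_len = 8065 * 2.99 = 24114.35 bits
ratio = original_size / compressed_size = 64520 / 24114.35 = 2.6756

Compression ratio = 2.6756


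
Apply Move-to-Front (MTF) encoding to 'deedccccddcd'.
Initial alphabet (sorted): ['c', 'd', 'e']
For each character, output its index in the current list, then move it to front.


MTF encoding:
'd': index 1 in ['c', 'd', 'e'] -> ['d', 'c', 'e']
'e': index 2 in ['d', 'c', 'e'] -> ['e', 'd', 'c']
'e': index 0 in ['e', 'd', 'c'] -> ['e', 'd', 'c']
'd': index 1 in ['e', 'd', 'c'] -> ['d', 'e', 'c']
'c': index 2 in ['d', 'e', 'c'] -> ['c', 'd', 'e']
'c': index 0 in ['c', 'd', 'e'] -> ['c', 'd', 'e']
'c': index 0 in ['c', 'd', 'e'] -> ['c', 'd', 'e']
'c': index 0 in ['c', 'd', 'e'] -> ['c', 'd', 'e']
'd': index 1 in ['c', 'd', 'e'] -> ['d', 'c', 'e']
'd': index 0 in ['d', 'c', 'e'] -> ['d', 'c', 'e']
'c': index 1 in ['d', 'c', 'e'] -> ['c', 'd', 'e']
'd': index 1 in ['c', 'd', 'e'] -> ['d', 'c', 'e']


Output: [1, 2, 0, 1, 2, 0, 0, 0, 1, 0, 1, 1]


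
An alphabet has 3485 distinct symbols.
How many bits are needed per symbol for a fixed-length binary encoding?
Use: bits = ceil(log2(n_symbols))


log2(3485) = 11.7669
Bracket: 2^11 = 2048 < 3485 <= 2^12 = 4096
So ceil(log2(3485)) = 12

bits = ceil(log2(3485)) = ceil(11.7669) = 12 bits


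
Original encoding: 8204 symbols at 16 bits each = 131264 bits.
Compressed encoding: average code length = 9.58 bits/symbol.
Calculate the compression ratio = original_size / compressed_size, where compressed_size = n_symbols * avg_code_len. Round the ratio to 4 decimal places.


original_size = n_symbols * orig_bits = 8204 * 16 = 131264 bits
compressed_size = n_symbols * avg_code_len = 8204 * 9.58 = 78594.32 bits
ratio = original_size / compressed_size = 131264 / 78594.32 = 1.6701

Compression ratio = 1.6701


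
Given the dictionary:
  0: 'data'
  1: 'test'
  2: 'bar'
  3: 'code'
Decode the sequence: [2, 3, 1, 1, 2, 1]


Look up each index in the dictionary:
  2 -> 'bar'
  3 -> 'code'
  1 -> 'test'
  1 -> 'test'
  2 -> 'bar'
  1 -> 'test'

Decoded: "bar code test test bar test"


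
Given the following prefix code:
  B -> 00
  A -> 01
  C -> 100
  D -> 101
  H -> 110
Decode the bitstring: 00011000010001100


Decoding step by step:
Bits 00 -> B
Bits 01 -> A
Bits 100 -> C
Bits 00 -> B
Bits 100 -> C
Bits 01 -> A
Bits 100 -> C


Decoded message: BACBCAC


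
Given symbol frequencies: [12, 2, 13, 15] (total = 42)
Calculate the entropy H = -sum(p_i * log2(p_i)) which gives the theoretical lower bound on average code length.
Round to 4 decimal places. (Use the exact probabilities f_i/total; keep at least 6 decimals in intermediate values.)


Per-symbol terms -p_i * log2(p_i) with p_i = f_i/42:
  p = 12/42 = 0.285714: log2(p) = -1.807355, -p*log2(p) = 0.516387
  p = 2/42 = 0.047619: log2(p) = -4.392317, -p*log2(p) = 0.209158
  p = 13/42 = 0.309524: log2(p) = -1.691878, -p*log2(p) = 0.523676
  p = 15/42 = 0.357143: log2(p) = -1.485427, -p*log2(p) = 0.530510
H = 0.516387 + 0.209158 + 0.523676 + 0.530510 = 1.779731

H = 1.7797 bits/symbol


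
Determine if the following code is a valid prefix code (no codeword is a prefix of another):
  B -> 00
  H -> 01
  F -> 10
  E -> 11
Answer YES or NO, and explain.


Checking each pair (does one codeword prefix another?):
  B='00' vs H='01': no prefix
  B='00' vs F='10': no prefix
  B='00' vs E='11': no prefix
  H='01' vs B='00': no prefix
  H='01' vs F='10': no prefix
  H='01' vs E='11': no prefix
  F='10' vs B='00': no prefix
  F='10' vs H='01': no prefix
  F='10' vs E='11': no prefix
  E='11' vs B='00': no prefix
  E='11' vs H='01': no prefix
  E='11' vs F='10': no prefix
No violation found over all pairs.

YES -- this is a valid prefix code. No codeword is a prefix of any other codeword.


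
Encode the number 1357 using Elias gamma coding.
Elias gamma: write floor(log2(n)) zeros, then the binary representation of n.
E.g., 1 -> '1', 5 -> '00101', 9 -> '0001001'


num_bits = floor(log2(1357)) + 1 = 11
leading_zeros = num_bits - 1 = 10
binary(1357) = 10101001101

Elias gamma(1357) = '0000000000' + '10101001101' = 000000000010101001101 (21 bits)


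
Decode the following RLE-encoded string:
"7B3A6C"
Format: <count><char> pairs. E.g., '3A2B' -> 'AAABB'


Expanding each <count><char> pair:
  7B -> 'BBBBBBB'
  3A -> 'AAA'
  6C -> 'CCCCCC'

Decoded = BBBBBBBAAACCCCCC


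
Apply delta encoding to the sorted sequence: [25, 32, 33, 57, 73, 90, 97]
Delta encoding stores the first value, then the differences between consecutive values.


First value: 25
Deltas:
  32 - 25 = 7
  33 - 32 = 1
  57 - 33 = 24
  73 - 57 = 16
  90 - 73 = 17
  97 - 90 = 7


Delta encoded: [25, 7, 1, 24, 16, 17, 7]


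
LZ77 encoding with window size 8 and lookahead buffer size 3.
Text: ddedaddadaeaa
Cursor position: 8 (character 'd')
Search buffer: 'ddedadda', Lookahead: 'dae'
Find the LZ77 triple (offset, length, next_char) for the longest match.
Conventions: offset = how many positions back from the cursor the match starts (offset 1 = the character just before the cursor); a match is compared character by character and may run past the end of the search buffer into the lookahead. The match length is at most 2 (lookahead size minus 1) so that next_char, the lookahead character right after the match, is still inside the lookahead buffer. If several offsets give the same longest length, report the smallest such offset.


Try each offset into the search buffer:
  offset=1 (pos 7, char 'a'): match length 0
  offset=2 (pos 6, char 'd'): match length 2
  offset=3 (pos 5, char 'd'): match length 1
  offset=4 (pos 4, char 'a'): match length 0
  offset=5 (pos 3, char 'd'): match length 2
  offset=6 (pos 2, char 'e'): match length 0
  offset=7 (pos 1, char 'd'): match length 1
  offset=8 (pos 0, char 'd'): match length 1
Longest match has length 2, found at offsets 2, 5; take the smallest, offset 2.
next_char = character at position 8 + 2 = 10 -> 'e'

Best match: offset=2, length=2 (matching 'da' starting at position 6)
LZ77 triple: (2, 2, 'e')


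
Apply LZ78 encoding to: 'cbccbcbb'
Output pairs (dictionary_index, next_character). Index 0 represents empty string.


LZ78 encoding steps:
Dictionary: {0: ''}
Step 1: w='' (idx 0), next='c' -> output (0, 'c'), add 'c' as idx 1
Step 2: w='' (idx 0), next='b' -> output (0, 'b'), add 'b' as idx 2
Step 3: w='c' (idx 1), next='c' -> output (1, 'c'), add 'cc' as idx 3
Step 4: w='b' (idx 2), next='c' -> output (2, 'c'), add 'bc' as idx 4
Step 5: w='b' (idx 2), next='b' -> output (2, 'b'), add 'bb' as idx 5


Encoded: [(0, 'c'), (0, 'b'), (1, 'c'), (2, 'c'), (2, 'b')]


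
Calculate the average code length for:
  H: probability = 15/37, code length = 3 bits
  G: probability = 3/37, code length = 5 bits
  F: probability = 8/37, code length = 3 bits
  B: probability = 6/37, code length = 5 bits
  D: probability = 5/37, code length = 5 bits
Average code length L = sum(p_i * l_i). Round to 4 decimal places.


Weighted contributions p_i * l_i:
  H: (15/37) * 3 = 45/37
  G: (3/37) * 5 = 15/37
  F: (8/37) * 3 = 24/37
  B: (6/37) * 5 = 30/37
  D: (5/37) * 5 = 25/37
Sum = (45 + 15 + 24 + 30 + 25)/37 = 139/37

L = 139/37 = 3.7568 bits/symbol


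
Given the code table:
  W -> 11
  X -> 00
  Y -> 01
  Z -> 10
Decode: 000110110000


Decoding:
00 -> X
01 -> Y
10 -> Z
11 -> W
00 -> X
00 -> X


Result: XYZWXX


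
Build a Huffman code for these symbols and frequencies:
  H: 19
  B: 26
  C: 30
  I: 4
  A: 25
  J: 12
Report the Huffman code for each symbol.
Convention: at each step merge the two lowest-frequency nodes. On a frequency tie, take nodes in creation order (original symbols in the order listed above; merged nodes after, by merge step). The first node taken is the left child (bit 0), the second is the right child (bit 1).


Huffman tree construction:
Step 1: Merge I(4) + J(12) = 16
Step 2: Merge (I+J)(16) + H(19) = 35
Step 3: Merge A(25) + B(26) = 51
Step 4: Merge C(30) + ((I+J)+H)(35) = 65
Step 5: Merge (A+B)(51) + (C+((I+J)+H))(65) = 116
Read each symbol's code off the tree from the root (left child = 0, right child = 1).

Codes:
  H: 111 (length 3)
  B: 01 (length 2)
  C: 10 (length 2)
  I: 1100 (length 4)
  A: 00 (length 2)
  J: 1101 (length 4)
Average code length: 283/116 = 2.4397 bits/symbol


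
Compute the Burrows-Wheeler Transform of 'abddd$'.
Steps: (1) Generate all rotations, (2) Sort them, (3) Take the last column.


Rotations (sorted):
  0: $abddd -> last char: d
  1: abddd$ -> last char: $
  2: bddd$a -> last char: a
  3: d$abdd -> last char: d
  4: dd$abd -> last char: d
  5: ddd$ab -> last char: b


BWT = d$addb


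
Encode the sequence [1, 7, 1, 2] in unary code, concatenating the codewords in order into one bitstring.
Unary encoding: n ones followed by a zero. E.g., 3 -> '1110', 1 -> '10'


Encode each number as n ones followed by a terminating 0:
  1 -> 10 (2 bits)
  7 -> 11111110 (8 bits)
  1 -> 10 (2 bits)
  2 -> 110 (3 bits)
Total length = 2 + 8 + 2 + 3 = 15 bits.

Unary([1, 7, 1, 2]) = 101111111010110 (15 bits)


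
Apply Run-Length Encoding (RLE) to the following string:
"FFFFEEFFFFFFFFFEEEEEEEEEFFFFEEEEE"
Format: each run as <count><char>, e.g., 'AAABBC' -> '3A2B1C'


Scanning runs left to right:
  i=0: run of 'F' x 4 -> '4F'
  i=4: run of 'E' x 2 -> '2E'
  i=6: run of 'F' x 9 -> '9F'
  i=15: run of 'E' x 9 -> '9E'
  i=24: run of 'F' x 4 -> '4F'
  i=28: run of 'E' x 5 -> '5E'

RLE = 4F2E9F9E4F5E


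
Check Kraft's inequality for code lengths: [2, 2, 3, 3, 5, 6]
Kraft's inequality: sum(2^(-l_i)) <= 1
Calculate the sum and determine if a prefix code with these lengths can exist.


Sum = 2^(-2) + 2^(-2) + 2^(-3) + 2^(-3) + 2^(-5) + 2^(-6)
    = 0.25 + 0.25 + 0.125 + 0.125 + 0.03125 + 0.015625
    = 51/64 = 0.796875
Since 0.796875 <= 1, Kraft's inequality IS satisfied.
A prefix code with these lengths CAN exist.

Kraft sum = 0.796875. Satisfied.


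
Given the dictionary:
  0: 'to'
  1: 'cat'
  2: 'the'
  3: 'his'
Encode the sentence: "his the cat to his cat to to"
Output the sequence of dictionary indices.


Look up each word in the dictionary:
  'his' -> 3
  'the' -> 2
  'cat' -> 1
  'to' -> 0
  'his' -> 3
  'cat' -> 1
  'to' -> 0
  'to' -> 0

Encoded: [3, 2, 1, 0, 3, 1, 0, 0]


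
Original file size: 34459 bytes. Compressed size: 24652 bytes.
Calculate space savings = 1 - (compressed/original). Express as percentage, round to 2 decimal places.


ratio = compressed/original = 24652/34459 = 0.715401
savings = 1 - ratio = 1 - 0.715401 = 0.284599
as a percentage: 0.284599 * 100 = 28.46%

Space savings = 1 - 24652/34459 = 28.46%


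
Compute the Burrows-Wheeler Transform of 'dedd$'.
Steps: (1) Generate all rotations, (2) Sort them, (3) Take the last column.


Rotations (sorted):
  0: $dedd -> last char: d
  1: d$ded -> last char: d
  2: dd$de -> last char: e
  3: dedd$ -> last char: $
  4: edd$d -> last char: d


BWT = dde$d


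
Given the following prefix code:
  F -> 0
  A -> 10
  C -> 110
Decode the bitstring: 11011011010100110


Decoding step by step:
Bits 110 -> C
Bits 110 -> C
Bits 110 -> C
Bits 10 -> A
Bits 10 -> A
Bits 0 -> F
Bits 110 -> C


Decoded message: CCCAAFC


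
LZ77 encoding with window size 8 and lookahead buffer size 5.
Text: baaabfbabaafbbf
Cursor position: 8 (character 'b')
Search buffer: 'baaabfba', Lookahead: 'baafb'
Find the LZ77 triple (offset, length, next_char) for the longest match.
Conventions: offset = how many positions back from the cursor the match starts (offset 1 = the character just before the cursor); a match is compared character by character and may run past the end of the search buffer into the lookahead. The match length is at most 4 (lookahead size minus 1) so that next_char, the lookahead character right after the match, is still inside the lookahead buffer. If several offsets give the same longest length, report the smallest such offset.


Try each offset into the search buffer:
  offset=1 (pos 7, char 'a'): match length 0
  offset=2 (pos 6, char 'b'): match length 2
  offset=3 (pos 5, char 'f'): match length 0
  offset=4 (pos 4, char 'b'): match length 1
  offset=5 (pos 3, char 'a'): match length 0
  offset=6 (pos 2, char 'a'): match length 0
  offset=7 (pos 1, char 'a'): match length 0
  offset=8 (pos 0, char 'b'): match length 3
Longest match has length 3 at offset 8.
next_char = character at position 8 + 3 = 11 -> 'f'

Best match: offset=8, length=3 (matching 'baa' starting at position 0)
LZ77 triple: (8, 3, 'f')


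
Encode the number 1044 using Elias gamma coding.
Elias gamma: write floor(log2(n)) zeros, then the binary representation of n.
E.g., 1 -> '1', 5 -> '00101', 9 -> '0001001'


num_bits = floor(log2(1044)) + 1 = 11
leading_zeros = num_bits - 1 = 10
binary(1044) = 10000010100

Elias gamma(1044) = '0000000000' + '10000010100' = 000000000010000010100 (21 bits)


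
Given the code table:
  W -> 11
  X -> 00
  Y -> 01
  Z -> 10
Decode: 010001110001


Decoding:
01 -> Y
00 -> X
01 -> Y
11 -> W
00 -> X
01 -> Y


Result: YXYWXY


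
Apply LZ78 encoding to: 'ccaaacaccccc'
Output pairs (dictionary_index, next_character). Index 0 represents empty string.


LZ78 encoding steps:
Dictionary: {0: ''}
Step 1: w='' (idx 0), next='c' -> output (0, 'c'), add 'c' as idx 1
Step 2: w='c' (idx 1), next='a' -> output (1, 'a'), add 'ca' as idx 2
Step 3: w='' (idx 0), next='a' -> output (0, 'a'), add 'a' as idx 3
Step 4: w='a' (idx 3), next='c' -> output (3, 'c'), add 'ac' as idx 4
Step 5: w='ac' (idx 4), next='c' -> output (4, 'c'), add 'acc' as idx 5
Step 6: w='c' (idx 1), next='c' -> output (1, 'c'), add 'cc' as idx 6
Step 7: w='c' (idx 1), end of input -> output (1, '')


Encoded: [(0, 'c'), (1, 'a'), (0, 'a'), (3, 'c'), (4, 'c'), (1, 'c'), (1, '')]


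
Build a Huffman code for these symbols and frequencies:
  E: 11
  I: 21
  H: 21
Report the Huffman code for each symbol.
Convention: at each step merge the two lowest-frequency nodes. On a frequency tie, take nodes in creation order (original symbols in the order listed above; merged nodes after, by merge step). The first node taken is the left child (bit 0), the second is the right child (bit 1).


Huffman tree construction:
Step 1: Merge E(11) + I(21) = 32
Step 2: Merge H(21) + (E+I)(32) = 53
Read each symbol's code off the tree from the root (left child = 0, right child = 1).

Codes:
  E: 10 (length 2)
  I: 11 (length 2)
  H: 0 (length 1)
Average code length: 85/53 = 1.6038 bits/symbol


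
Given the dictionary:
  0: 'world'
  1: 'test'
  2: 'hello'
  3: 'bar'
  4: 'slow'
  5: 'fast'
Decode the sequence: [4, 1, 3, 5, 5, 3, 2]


Look up each index in the dictionary:
  4 -> 'slow'
  1 -> 'test'
  3 -> 'bar'
  5 -> 'fast'
  5 -> 'fast'
  3 -> 'bar'
  2 -> 'hello'

Decoded: "slow test bar fast fast bar hello"


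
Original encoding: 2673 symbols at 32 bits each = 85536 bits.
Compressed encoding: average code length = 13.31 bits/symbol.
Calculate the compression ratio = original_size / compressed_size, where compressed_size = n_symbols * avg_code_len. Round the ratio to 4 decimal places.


original_size = n_symbols * orig_bits = 2673 * 32 = 85536 bits
compressed_size = n_symbols * avg_code_len = 2673 * 13.31 = 35577.63 bits
ratio = original_size / compressed_size = 85536 / 35577.63 = 2.4042

Compression ratio = 2.4042


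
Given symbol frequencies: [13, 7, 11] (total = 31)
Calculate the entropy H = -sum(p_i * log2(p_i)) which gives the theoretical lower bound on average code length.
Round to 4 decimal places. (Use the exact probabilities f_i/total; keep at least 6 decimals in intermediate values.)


Per-symbol terms -p_i * log2(p_i) with p_i = f_i/31:
  p = 13/31 = 0.419355: log2(p) = -1.253757, -p*log2(p) = 0.525769
  p = 7/31 = 0.225806: log2(p) = -2.146841, -p*log2(p) = 0.484771
  p = 11/31 = 0.354839: log2(p) = -1.494765, -p*log2(p) = 0.530400
H = 0.525769 + 0.484771 + 0.530400 = 1.540940

H = 1.5409 bits/symbol


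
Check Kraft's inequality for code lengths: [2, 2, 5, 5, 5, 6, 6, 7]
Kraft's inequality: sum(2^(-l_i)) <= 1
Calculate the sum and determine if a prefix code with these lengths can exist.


Sum = 2^(-2) + 2^(-2) + 2^(-5) + 2^(-5) + 2^(-5) + 2^(-6) + 2^(-6) + 2^(-7)
    = 0.25 + 0.25 + 0.03125 + 0.03125 + 0.03125 + 0.015625 + 0.015625 + 0.0078125
    = 81/128 = 0.6328125
Since 0.6328125 <= 1, Kraft's inequality IS satisfied.
A prefix code with these lengths CAN exist.

Kraft sum = 0.6328125. Satisfied.


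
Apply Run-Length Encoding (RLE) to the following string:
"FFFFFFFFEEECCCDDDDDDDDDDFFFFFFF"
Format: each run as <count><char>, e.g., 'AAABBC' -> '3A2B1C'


Scanning runs left to right:
  i=0: run of 'F' x 8 -> '8F'
  i=8: run of 'E' x 3 -> '3E'
  i=11: run of 'C' x 3 -> '3C'
  i=14: run of 'D' x 10 -> '10D'
  i=24: run of 'F' x 7 -> '7F'

RLE = 8F3E3C10D7F


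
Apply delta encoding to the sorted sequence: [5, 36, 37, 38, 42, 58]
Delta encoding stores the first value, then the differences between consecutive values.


First value: 5
Deltas:
  36 - 5 = 31
  37 - 36 = 1
  38 - 37 = 1
  42 - 38 = 4
  58 - 42 = 16


Delta encoded: [5, 31, 1, 1, 4, 16]


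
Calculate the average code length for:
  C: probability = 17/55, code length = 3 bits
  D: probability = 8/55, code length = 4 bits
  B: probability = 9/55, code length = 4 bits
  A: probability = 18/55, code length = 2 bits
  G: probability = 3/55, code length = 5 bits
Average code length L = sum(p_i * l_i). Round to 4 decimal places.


Weighted contributions p_i * l_i:
  C: (17/55) * 3 = 51/55
  D: (8/55) * 4 = 32/55
  B: (9/55) * 4 = 36/55
  A: (18/55) * 2 = 36/55
  G: (3/55) * 5 = 15/55
Sum = (51 + 32 + 36 + 36 + 15)/55 = 170/55

L = 170/55 = 3.0909 bits/symbol


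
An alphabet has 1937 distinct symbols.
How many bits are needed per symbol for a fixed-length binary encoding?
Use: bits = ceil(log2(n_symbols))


log2(1937) = 10.9196
Bracket: 2^10 = 1024 < 1937 <= 2^11 = 2048
So ceil(log2(1937)) = 11

bits = ceil(log2(1937)) = ceil(10.9196) = 11 bits


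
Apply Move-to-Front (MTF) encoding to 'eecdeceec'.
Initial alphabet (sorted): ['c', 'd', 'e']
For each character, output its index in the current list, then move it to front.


MTF encoding:
'e': index 2 in ['c', 'd', 'e'] -> ['e', 'c', 'd']
'e': index 0 in ['e', 'c', 'd'] -> ['e', 'c', 'd']
'c': index 1 in ['e', 'c', 'd'] -> ['c', 'e', 'd']
'd': index 2 in ['c', 'e', 'd'] -> ['d', 'c', 'e']
'e': index 2 in ['d', 'c', 'e'] -> ['e', 'd', 'c']
'c': index 2 in ['e', 'd', 'c'] -> ['c', 'e', 'd']
'e': index 1 in ['c', 'e', 'd'] -> ['e', 'c', 'd']
'e': index 0 in ['e', 'c', 'd'] -> ['e', 'c', 'd']
'c': index 1 in ['e', 'c', 'd'] -> ['c', 'e', 'd']


Output: [2, 0, 1, 2, 2, 2, 1, 0, 1]


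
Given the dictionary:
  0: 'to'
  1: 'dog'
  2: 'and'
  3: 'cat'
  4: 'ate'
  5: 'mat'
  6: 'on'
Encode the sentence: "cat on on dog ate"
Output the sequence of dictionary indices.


Look up each word in the dictionary:
  'cat' -> 3
  'on' -> 6
  'on' -> 6
  'dog' -> 1
  'ate' -> 4

Encoded: [3, 6, 6, 1, 4]


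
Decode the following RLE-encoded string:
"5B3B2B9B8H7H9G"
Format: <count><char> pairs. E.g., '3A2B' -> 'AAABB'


Expanding each <count><char> pair:
  5B -> 'BBBBB'
  3B -> 'BBB'
  2B -> 'BB'
  9B -> 'BBBBBBBBB'
  8H -> 'HHHHHHHH'
  7H -> 'HHHHHHH'
  9G -> 'GGGGGGGGG'

Decoded = BBBBBBBBBBBBBBBBBBBHHHHHHHHHHHHHHHGGGGGGGGG


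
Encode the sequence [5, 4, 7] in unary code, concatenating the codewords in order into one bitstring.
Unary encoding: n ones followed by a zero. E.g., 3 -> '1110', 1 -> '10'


Encode each number as n ones followed by a terminating 0:
  5 -> 111110 (6 bits)
  4 -> 11110 (5 bits)
  7 -> 11111110 (8 bits)
Total length = 6 + 5 + 8 = 19 bits.

Unary([5, 4, 7]) = 1111101111011111110 (19 bits)


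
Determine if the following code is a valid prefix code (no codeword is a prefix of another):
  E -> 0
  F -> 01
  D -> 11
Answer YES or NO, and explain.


Checking each pair (does one codeword prefix another?):
  E='0' vs F='01': prefix -- VIOLATION

NO -- this is NOT a valid prefix code. E (0) is a prefix of F (01).


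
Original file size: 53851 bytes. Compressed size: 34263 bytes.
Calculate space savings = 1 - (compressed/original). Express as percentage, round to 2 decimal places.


ratio = compressed/original = 34263/53851 = 0.636256
savings = 1 - ratio = 1 - 0.636256 = 0.363744
as a percentage: 0.363744 * 100 = 36.37%

Space savings = 1 - 34263/53851 = 36.37%


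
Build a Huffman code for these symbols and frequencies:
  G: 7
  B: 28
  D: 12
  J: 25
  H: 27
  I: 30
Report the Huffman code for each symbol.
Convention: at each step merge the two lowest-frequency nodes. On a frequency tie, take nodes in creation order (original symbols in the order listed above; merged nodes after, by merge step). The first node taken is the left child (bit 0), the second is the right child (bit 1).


Huffman tree construction:
Step 1: Merge G(7) + D(12) = 19
Step 2: Merge (G+D)(19) + J(25) = 44
Step 3: Merge H(27) + B(28) = 55
Step 4: Merge I(30) + ((G+D)+J)(44) = 74
Step 5: Merge (H+B)(55) + (I+((G+D)+J))(74) = 129
Read each symbol's code off the tree from the root (left child = 0, right child = 1).

Codes:
  G: 1100 (length 4)
  B: 01 (length 2)
  D: 1101 (length 4)
  J: 111 (length 3)
  H: 00 (length 2)
  I: 10 (length 2)
Average code length: 321/129 = 2.4884 bits/symbol


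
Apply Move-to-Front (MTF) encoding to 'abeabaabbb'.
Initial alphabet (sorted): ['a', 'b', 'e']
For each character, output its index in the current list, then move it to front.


MTF encoding:
'a': index 0 in ['a', 'b', 'e'] -> ['a', 'b', 'e']
'b': index 1 in ['a', 'b', 'e'] -> ['b', 'a', 'e']
'e': index 2 in ['b', 'a', 'e'] -> ['e', 'b', 'a']
'a': index 2 in ['e', 'b', 'a'] -> ['a', 'e', 'b']
'b': index 2 in ['a', 'e', 'b'] -> ['b', 'a', 'e']
'a': index 1 in ['b', 'a', 'e'] -> ['a', 'b', 'e']
'a': index 0 in ['a', 'b', 'e'] -> ['a', 'b', 'e']
'b': index 1 in ['a', 'b', 'e'] -> ['b', 'a', 'e']
'b': index 0 in ['b', 'a', 'e'] -> ['b', 'a', 'e']
'b': index 0 in ['b', 'a', 'e'] -> ['b', 'a', 'e']


Output: [0, 1, 2, 2, 2, 1, 0, 1, 0, 0]


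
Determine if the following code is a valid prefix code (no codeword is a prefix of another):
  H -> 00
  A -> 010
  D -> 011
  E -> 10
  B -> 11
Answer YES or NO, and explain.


Checking each pair (does one codeword prefix another?):
  H='00' vs A='010': no prefix
  H='00' vs D='011': no prefix
  H='00' vs E='10': no prefix
  H='00' vs B='11': no prefix
  A='010' vs H='00': no prefix
  A='010' vs D='011': no prefix
  A='010' vs E='10': no prefix
  A='010' vs B='11': no prefix
  D='011' vs H='00': no prefix
  D='011' vs A='010': no prefix
  D='011' vs E='10': no prefix
  D='011' vs B='11': no prefix
  E='10' vs H='00': no prefix
  E='10' vs A='010': no prefix
  E='10' vs D='011': no prefix
  E='10' vs B='11': no prefix
  B='11' vs H='00': no prefix
  B='11' vs A='010': no prefix
  B='11' vs D='011': no prefix
  B='11' vs E='10': no prefix
No violation found over all pairs.

YES -- this is a valid prefix code. No codeword is a prefix of any other codeword.
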